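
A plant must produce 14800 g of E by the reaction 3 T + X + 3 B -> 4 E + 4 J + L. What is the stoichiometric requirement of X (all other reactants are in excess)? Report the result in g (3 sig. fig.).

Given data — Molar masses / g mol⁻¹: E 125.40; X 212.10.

n(E) = 14800 / 125.40 = 118.0 mol
n(X) = (1/4) × 118.0 = 29.50 mol
mass = 29.50 × 212.10 = 6257 g

6260 g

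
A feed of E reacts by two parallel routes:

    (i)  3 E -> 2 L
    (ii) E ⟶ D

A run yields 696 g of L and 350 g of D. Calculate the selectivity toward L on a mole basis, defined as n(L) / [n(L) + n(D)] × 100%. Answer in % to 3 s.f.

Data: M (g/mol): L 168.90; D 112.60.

n(L) = 696 / 168.90 = 4.121 mol
n(D) = 350 / 112.60 = 3.108 mol
selectivity = 4.121/(4.121+3.108) × 100 = 57.01 %

57.0 %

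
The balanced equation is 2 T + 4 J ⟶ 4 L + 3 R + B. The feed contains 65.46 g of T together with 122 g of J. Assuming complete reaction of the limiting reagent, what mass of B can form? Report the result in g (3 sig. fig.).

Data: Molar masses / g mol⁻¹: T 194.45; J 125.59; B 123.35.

n(T) = 65.46 / 194.45 = 0.3366 mol
n(J) = 122.0 / 125.59 = 0.9714 mol
n/ν for T = 0.3366/2 = 0.1683
n/ν for J = 0.9714/4 = 0.2429
Smallest n/ν is T → limiting reagent.
n(B) = (1/2) × 0.3366 = 0.1683 mol
mass = 0.1683 × 123.35 = 20.76 g

20.8 g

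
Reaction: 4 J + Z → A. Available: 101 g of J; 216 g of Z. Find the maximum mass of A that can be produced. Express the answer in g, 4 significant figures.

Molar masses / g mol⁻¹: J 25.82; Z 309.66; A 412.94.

288.0 g

n(J) = 101.0 / 25.82 = 3.912 mol
n(Z) = 216.0 / 309.66 = 0.6975 mol
n/ν for J = 3.912/4 = 0.9780
n/ν for Z = 0.6975/1 = 0.6975
Smallest n/ν is Z → limiting reagent.
n(A) = (1/1) × 0.6975 = 0.6975 mol
mass = 0.6975 × 412.94 = 288.0 g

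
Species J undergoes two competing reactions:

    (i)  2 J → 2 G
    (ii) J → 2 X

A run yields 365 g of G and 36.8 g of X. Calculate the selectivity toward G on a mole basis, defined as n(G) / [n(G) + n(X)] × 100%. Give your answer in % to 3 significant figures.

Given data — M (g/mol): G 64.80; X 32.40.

n(G) = 365 / 64.80 = 5.633 mol
n(X) = 36.8 / 32.40 = 1.136 mol
selectivity = 5.633/(5.633+1.136) × 100 = 83.22 %

83.2 %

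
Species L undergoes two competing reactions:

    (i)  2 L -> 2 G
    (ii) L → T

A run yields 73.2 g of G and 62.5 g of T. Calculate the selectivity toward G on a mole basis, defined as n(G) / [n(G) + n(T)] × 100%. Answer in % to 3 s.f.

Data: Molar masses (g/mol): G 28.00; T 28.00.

53.9 %

n(G) = 73.2 / 28.00 = 2.614 mol
n(T) = 62.5 / 28.00 = 2.232 mol
selectivity = 2.614/(2.614+2.232) × 100 = 53.94 %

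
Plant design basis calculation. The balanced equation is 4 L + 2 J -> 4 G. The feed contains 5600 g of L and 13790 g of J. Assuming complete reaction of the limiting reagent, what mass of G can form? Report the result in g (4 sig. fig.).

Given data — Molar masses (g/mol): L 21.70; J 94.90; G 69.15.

17850 g

n(L) = 5600 / 21.70 = 258.1 mol
n(J) = 13790 / 94.90 = 145.3 mol
n/ν for L = 258.1/4 = 64.53
n/ν for J = 145.3/2 = 72.65
Smallest n/ν is L → limiting reagent.
n(G) = (4/4) × 258.1 = 258.1 mol
mass = 258.1 × 69.15 = 17850 g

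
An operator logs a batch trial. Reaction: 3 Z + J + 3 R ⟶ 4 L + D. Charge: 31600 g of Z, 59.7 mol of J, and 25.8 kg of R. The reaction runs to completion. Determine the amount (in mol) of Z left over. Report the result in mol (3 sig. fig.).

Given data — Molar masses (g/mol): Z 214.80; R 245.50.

n(Z) = 31600 / 214.80 = 147.1 mol
n(J) = 59.70 mol
n(R) = 25.80×1000 / 245.50 = 105.1 mol
n/ν → Z: 49.03, J: 59.70, R: 35.03; R is limiting.
Z consumed = (3/3) × 105.1 = 105.1 mol
Z remaining = 147.1 − 105.1 = 42.00 mol

42.0 mol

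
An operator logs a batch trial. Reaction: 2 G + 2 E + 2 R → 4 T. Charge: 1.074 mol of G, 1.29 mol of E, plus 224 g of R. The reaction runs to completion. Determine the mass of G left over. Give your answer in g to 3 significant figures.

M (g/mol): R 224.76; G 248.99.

n(G) = 1.074 mol
n(E) = 1.290 mol
n(R) = 224.0 / 224.76 = 0.9966 mol
n/ν → G: 0.5370, E: 0.6450, R: 0.4983; R is limiting.
G consumed = (2/2) × 0.9966 = 0.9966 mol
G remaining = 1.074 − 0.9966 = 0.07740 mol
mass = 0.07740 × 248.99 = 19.27 g

19.3 g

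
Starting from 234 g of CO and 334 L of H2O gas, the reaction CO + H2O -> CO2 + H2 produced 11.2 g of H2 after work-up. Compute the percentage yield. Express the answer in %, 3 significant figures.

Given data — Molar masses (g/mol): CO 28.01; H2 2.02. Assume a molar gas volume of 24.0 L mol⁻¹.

n(CO) = 234.0 / 28.01 = 8.354 mol
n(H2O) = 334.0 / 24.0 = 13.92 mol
n/ν for CO = 8.354/1 = 8.354
n/ν for H2O = 13.92/1 = 13.92
Smallest n/ν is CO → limiting reagent.
theoretical n(H2) = (1/1) × 8.354 = 8.354 mol → 16.88 g
% yield = 11.2 / 16.88 × 100 = 66.35 %

66.4 %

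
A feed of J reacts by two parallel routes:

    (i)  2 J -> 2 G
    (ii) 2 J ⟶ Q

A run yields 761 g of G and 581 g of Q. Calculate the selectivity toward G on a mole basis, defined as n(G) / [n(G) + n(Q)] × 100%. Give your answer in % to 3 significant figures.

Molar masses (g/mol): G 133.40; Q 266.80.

n(G) = 761 / 133.40 = 5.705 mol
n(Q) = 581 / 266.80 = 2.178 mol
selectivity = 5.705/(5.705+2.178) × 100 = 72.37 %

72.4 %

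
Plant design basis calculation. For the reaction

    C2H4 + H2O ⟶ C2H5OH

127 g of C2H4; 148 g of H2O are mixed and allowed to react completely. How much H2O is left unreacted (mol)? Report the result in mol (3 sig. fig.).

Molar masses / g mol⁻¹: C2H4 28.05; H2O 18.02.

n(C2H4) = 127.0 / 28.05 = 4.528 mol
n(H2O) = 148.0 / 18.02 = 8.213 mol
n/ν → C2H4: 4.528, H2O: 8.213; C2H4 is limiting.
H2O consumed = (1/1) × 4.528 = 4.528 mol
H2O remaining = 8.213 − 4.528 = 3.685 mol

3.69 mol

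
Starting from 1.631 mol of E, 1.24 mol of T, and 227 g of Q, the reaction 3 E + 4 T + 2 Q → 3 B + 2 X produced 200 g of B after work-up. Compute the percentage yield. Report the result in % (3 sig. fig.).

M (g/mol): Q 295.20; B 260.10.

82.7 %

n(E) = 1.631 mol
n(T) = 1.240 mol
n(Q) = 227.0 / 295.20 = 0.7690 mol
n/ν → E: 0.5437, T: 0.3100, Q: 0.3845; T is limiting.
theoretical n(B) = (3/4) × 1.240 = 0.9300 mol → 241.9 g
% yield = 200 / 241.9 × 100 = 82.68 %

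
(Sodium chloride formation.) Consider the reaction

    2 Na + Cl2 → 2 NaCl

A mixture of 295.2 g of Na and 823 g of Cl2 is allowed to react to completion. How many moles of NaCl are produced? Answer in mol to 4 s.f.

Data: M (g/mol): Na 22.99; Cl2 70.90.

12.84 mol

n(Na) = 295.2 / 22.99 = 12.84 mol
n(Cl2) = 823.0 / 70.90 = 11.61 mol
n/ν for Na = 12.84/2 = 6.420
n/ν for Cl2 = 11.61/1 = 11.61
Smallest n/ν is Na → limiting reagent.
n(NaCl) = (2/2) × 12.84 = 12.84 mol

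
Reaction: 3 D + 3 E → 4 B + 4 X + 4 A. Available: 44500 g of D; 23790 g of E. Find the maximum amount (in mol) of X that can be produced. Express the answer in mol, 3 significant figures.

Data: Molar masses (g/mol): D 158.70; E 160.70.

n(D) = 44500 / 158.70 = 280.4 mol
n(E) = 23790 / 160.70 = 148.0 mol
n/ν → D: 93.47, E: 49.33; E is limiting.
n(X) = (4/3) × 148.0 = 197.3 mol

197 mol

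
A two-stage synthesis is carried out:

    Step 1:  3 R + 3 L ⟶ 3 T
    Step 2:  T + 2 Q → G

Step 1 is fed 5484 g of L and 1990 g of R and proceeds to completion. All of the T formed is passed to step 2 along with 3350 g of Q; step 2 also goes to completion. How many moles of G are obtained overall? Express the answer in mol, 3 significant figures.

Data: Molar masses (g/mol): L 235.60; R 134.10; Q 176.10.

Step 1:
n(L) = 5484 / 235.60 = 23.28 mol
n(R) = 1990 / 134.10 = 14.84 mol
n/ν for L = 23.28/3 = 7.760
n/ν for R = 14.84/3 = 4.947
Smallest n/ν is R → limiting reagent.
n(T) produced = (3/3) × 14.84 = 14.84 mol
Step 2:
n(T) available = 14.84 mol
n(Q) = 3350 / 176.10 = 19.02 mol
n/ν for T = 14.84/1 = 14.84
n/ν for Q = 19.02/2 = 9.510
Smallest n/ν is Q → limiting reagent.
n(G) = (1/2) × 19.02 = 9.510 mol

9.51 mol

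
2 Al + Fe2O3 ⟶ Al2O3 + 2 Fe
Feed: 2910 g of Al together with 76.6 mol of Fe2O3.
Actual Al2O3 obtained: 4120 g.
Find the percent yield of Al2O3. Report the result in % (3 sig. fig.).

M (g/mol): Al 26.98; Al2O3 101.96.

74.9 %

n(Al) = 2910 / 26.98 = 107.9 mol
n(Fe2O3) = 76.60 mol
n/ν for Al = 107.9/2 = 53.95
n/ν for Fe2O3 = 76.60/1 = 76.60
Smallest n/ν is Al → limiting reagent.
theoretical n(Al2O3) = (1/2) × 107.9 = 53.95 mol → 5501 g
% yield = 4120 / 5501 × 100 = 74.90 %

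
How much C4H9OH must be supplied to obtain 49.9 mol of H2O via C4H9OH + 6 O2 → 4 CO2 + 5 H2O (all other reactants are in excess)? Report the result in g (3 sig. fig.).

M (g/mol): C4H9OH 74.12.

740 g

n(H2O) = 49.90 mol
n(C4H9OH) = (1/5) × 49.90 = 9.980 mol
mass = 9.980 × 74.12 = 739.7 g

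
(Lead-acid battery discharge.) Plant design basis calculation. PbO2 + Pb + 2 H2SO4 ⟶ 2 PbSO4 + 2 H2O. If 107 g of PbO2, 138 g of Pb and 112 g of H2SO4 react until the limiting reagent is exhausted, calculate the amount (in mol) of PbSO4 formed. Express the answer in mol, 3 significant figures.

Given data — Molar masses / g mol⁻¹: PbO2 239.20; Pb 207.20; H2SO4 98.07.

0.895 mol

n(PbO2) = 107.0 / 239.20 = 0.4473 mol
n(Pb) = 138.0 / 207.20 = 0.6660 mol
n(H2SO4) = 112.0 / 98.07 = 1.142 mol
n/ν → PbO2: 0.4473, Pb: 0.6660, H2SO4: 0.5710; PbO2 is limiting.
n(PbSO4) = (2/1) × 0.4473 = 0.8946 mol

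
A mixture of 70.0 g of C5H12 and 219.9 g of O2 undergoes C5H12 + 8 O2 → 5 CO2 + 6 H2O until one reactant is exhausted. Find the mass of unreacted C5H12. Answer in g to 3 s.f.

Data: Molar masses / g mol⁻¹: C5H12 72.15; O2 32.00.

n(C5H12) = 70.00 / 72.15 = 0.9702 mol
n(O2) = 219.9 / 32.00 = 6.872 mol
n/ν for C5H12 = 0.9702/1 = 0.9702
n/ν for O2 = 6.872/8 = 0.8590
Smallest n/ν is O2 → limiting reagent.
C5H12 consumed = (1/8) × 6.872 = 0.8590 mol
C5H12 remaining = 0.9702 − 0.8590 = 0.1112 mol
mass = 0.1112 × 72.15 = 8.023 g

8.02 g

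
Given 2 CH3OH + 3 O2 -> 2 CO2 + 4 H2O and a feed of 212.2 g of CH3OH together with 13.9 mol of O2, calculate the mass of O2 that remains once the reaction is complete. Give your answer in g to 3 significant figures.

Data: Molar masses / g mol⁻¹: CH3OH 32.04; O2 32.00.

n(CH3OH) = 212.2 / 32.04 = 6.623 mol
n(O2) = 13.90 mol
n/ν → CH3OH: 3.312, O2: 4.633; CH3OH is limiting.
O2 consumed = (3/2) × 6.623 = 9.935 mol
O2 remaining = 13.90 − 9.935 = 3.965 mol
mass = 3.965 × 32.00 = 126.9 g

127 g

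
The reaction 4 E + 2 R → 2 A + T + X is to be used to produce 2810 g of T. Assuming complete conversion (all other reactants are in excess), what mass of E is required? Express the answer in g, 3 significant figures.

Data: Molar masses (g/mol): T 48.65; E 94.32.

21800 g

n(T) = 2810 / 48.65 = 57.76 mol
n(E) = (4/1) × 57.76 = 231.0 mol
mass = 231.0 × 94.32 = 21790 g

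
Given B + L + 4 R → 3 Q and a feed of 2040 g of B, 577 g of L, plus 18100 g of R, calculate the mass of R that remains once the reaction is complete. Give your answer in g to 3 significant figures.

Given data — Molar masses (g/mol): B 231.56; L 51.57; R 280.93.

n(B) = 2040 / 231.56 = 8.810 mol
n(L) = 577.0 / 51.57 = 11.19 mol
n(R) = 18100 / 280.93 = 64.43 mol
n/ν for B = 8.810/1 = 8.810
n/ν for L = 11.19/1 = 11.19
n/ν for R = 64.43/4 = 16.11
Smallest n/ν is B → limiting reagent.
R consumed = (4/1) × 8.810 = 35.24 mol
R remaining = 64.43 − 35.24 = 29.19 mol
mass = 29.19 × 280.93 = 8200 g

8200 g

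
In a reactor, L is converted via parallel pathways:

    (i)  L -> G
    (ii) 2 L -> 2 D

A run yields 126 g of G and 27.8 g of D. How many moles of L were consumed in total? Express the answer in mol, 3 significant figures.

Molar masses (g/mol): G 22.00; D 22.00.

n(G) = 126 / 22.00 = 5.727 mol
n(D) = 27.8 / 22.00 = 1.264 mol
n(L) via (i) = (1/1)×5.727 = 5.727 mol
n(L) via (ii) = (2/2)×1.264 = 1.264 mol
total n(L) = 5.727 + 1.264 = 6.991 mol

6.99 mol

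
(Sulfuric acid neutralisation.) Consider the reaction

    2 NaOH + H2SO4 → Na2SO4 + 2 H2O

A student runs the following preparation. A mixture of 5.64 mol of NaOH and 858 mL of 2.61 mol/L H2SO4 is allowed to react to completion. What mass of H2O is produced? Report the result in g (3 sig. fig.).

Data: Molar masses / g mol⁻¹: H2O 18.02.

n(NaOH) = 5.640 mol
n(H2SO4) = 2.61 × 858.0/1000 = 2.239 mol
n/ν for NaOH = 5.640/2 = 2.820
n/ν for H2SO4 = 2.239/1 = 2.239
Smallest n/ν is H2SO4 → limiting reagent.
n(H2O) = (2/1) × 2.239 = 4.478 mol
mass = 4.478 × 18.02 = 80.69 g

80.7 g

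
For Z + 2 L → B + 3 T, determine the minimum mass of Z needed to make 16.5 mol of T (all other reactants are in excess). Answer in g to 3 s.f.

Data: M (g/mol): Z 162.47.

n(T) = 16.50 mol
n(Z) = (1/3) × 16.50 = 5.500 mol
mass = 5.500 × 162.47 = 893.6 g

894 g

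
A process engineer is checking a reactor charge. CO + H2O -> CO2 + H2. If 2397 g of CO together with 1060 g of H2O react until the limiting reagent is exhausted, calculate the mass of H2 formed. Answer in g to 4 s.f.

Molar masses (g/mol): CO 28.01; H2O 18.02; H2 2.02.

n(CO) = 2397 / 28.01 = 85.58 mol
n(H2O) = 1060 / 18.02 = 58.82 mol
n/ν for CO = 85.58/1 = 85.58
n/ν for H2O = 58.82/1 = 58.82
Smallest n/ν is H2O → limiting reagent.
n(H2) = (1/1) × 58.82 = 58.82 mol
mass = 58.82 × 2.02 = 118.8 g

118.8 g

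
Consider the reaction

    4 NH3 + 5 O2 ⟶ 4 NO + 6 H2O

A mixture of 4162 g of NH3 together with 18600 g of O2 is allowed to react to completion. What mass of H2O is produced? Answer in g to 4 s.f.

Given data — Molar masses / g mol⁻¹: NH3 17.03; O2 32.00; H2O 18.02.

6606 g

n(NH3) = 4162 / 17.03 = 244.4 mol
n(O2) = 18600 / 32.00 = 581.3 mol
n/ν for NH3 = 244.4/4 = 61.10
n/ν for O2 = 581.3/5 = 116.3
Smallest n/ν is NH3 → limiting reagent.
n(H2O) = (6/4) × 244.4 = 366.6 mol
mass = 366.6 × 18.02 = 6606 g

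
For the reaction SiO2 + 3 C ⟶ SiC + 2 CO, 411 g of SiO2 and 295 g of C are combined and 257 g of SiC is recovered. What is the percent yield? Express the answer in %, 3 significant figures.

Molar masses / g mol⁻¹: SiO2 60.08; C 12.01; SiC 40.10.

n(SiO2) = 411.0 / 60.08 = 6.841 mol
n(C) = 295.0 / 12.01 = 24.56 mol
n/ν for SiO2 = 6.841/1 = 6.841
n/ν for C = 24.56/3 = 8.187
Smallest n/ν is SiO2 → limiting reagent.
theoretical n(SiC) = (1/1) × 6.841 = 6.841 mol → 274.3 g
% yield = 257 / 274.3 × 100 = 93.69 %

93.7 %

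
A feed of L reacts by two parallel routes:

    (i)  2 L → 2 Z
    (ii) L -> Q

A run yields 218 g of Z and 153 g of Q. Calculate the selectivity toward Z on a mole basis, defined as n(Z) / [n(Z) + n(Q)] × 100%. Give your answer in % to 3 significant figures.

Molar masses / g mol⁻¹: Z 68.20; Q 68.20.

58.8 %

n(Z) = 218 / 68.20 = 3.196 mol
n(Q) = 153 / 68.20 = 2.243 mol
selectivity = 3.196/(3.196+2.243) × 100 = 58.76 %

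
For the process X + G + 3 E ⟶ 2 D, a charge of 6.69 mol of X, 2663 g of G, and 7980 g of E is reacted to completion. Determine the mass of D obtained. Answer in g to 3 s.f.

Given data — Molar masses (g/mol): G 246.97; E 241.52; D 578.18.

7740 g

n(X) = 6.690 mol
n(G) = 2663 / 246.97 = 10.78 mol
n(E) = 7980 / 241.52 = 33.04 mol
n/ν for X = 6.690/1 = 6.690
n/ν for G = 10.78/1 = 10.78
n/ν for E = 33.04/3 = 11.01
Smallest n/ν is X → limiting reagent.
n(D) = (2/1) × 6.690 = 13.38 mol
mass = 13.38 × 578.18 = 7736 g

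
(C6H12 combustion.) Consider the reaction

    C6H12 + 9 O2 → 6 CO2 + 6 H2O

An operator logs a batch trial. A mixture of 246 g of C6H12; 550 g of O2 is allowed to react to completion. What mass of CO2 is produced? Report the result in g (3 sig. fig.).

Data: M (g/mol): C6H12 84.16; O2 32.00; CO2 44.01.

n(C6H12) = 246.0 / 84.16 = 2.923 mol
n(O2) = 550.0 / 32.00 = 17.19 mol
n/ν for C6H12 = 2.923/1 = 2.923
n/ν for O2 = 17.19/9 = 1.910
Smallest n/ν is O2 → limiting reagent.
n(CO2) = (6/9) × 17.19 = 11.46 mol
mass = 11.46 × 44.01 = 504.4 g

504 g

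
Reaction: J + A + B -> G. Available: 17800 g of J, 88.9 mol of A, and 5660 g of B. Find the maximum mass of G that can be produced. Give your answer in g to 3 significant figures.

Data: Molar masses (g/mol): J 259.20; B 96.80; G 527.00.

30800 g

n(J) = 17800 / 259.20 = 68.67 mol
n(A) = 88.90 mol
n(B) = 5660 / 96.80 = 58.47 mol
n/ν → J: 68.67, A: 88.90, B: 58.47; B is limiting.
n(G) = (1/1) × 58.47 = 58.47 mol
mass = 58.47 × 527.00 = 30810 g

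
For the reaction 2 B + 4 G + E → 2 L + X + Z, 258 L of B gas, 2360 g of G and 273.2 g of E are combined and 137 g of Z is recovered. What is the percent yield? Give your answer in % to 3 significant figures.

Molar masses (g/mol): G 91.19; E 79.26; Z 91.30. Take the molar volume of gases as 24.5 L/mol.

n(B) = 258.0 / 24.5 = 10.53 mol
n(G) = 2360 / 91.19 = 25.88 mol
n(E) = 273.2 / 79.26 = 3.447 mol
n/ν for B = 10.53/2 = 5.265
n/ν for G = 25.88/4 = 6.470
n/ν for E = 3.447/1 = 3.447
Smallest n/ν is E → limiting reagent.
theoretical n(Z) = (1/1) × 3.447 = 3.447 mol → 314.7 g
% yield = 137 / 314.7 × 100 = 43.53 %

43.5 %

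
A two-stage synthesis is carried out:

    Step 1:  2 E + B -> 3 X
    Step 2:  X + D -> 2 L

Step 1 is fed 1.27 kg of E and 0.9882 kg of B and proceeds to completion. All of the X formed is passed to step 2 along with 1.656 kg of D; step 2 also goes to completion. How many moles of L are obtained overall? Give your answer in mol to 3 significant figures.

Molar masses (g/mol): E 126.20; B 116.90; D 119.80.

Step 1:
n(E) = 1.270×1000 / 126.20 = 10.06 mol
n(B) = 0.9882×1000 / 116.90 = 8.453 mol
n/ν → E: 5.030, B: 8.453; E is limiting.
n(X) produced = (3/2) × 10.06 = 15.09 mol
Step 2:
n(X) available = 15.09 mol
n(D) = 1.656×1000 / 119.80 = 13.82 mol
n/ν → X: 15.09, D: 13.82; D is limiting.
n(L) = (2/1) × 13.82 = 27.64 mol

27.6 mol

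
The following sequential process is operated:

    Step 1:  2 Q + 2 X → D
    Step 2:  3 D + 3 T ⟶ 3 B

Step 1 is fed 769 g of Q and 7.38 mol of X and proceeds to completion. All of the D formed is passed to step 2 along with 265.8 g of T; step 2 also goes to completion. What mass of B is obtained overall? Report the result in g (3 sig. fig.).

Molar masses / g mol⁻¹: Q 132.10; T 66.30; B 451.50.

Step 1:
n(Q) = 769.0 / 132.10 = 5.821 mol
n(X) = 7.380 mol
n/ν for Q = 5.821/2 = 2.911
n/ν for X = 7.380/2 = 3.690
Smallest n/ν is Q → limiting reagent.
n(D) produced = (1/2) × 5.821 = 2.911 mol
Step 2:
n(D) available = 2.911 mol
n(T) = 265.8 / 66.30 = 4.009 mol
n/ν for D = 2.911/3 = 0.9703
n/ν for T = 4.009/3 = 1.336
Smallest n/ν is D → limiting reagent.
n(B) = (3/3) × 2.911 = 2.911 mol
mass = 2.911 × 451.50 = 1314 g

1310 g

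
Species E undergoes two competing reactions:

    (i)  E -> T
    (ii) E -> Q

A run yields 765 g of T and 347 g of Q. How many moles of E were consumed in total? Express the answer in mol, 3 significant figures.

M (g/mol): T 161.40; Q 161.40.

6.89 mol

n(T) = 765 / 161.40 = 4.740 mol
n(Q) = 347 / 161.40 = 2.150 mol
n(E) via (i) = (1/1)×4.740 = 4.740 mol
n(E) via (ii) = (1/1)×2.150 = 2.150 mol
total n(E) = 4.740 + 2.150 = 6.890 mol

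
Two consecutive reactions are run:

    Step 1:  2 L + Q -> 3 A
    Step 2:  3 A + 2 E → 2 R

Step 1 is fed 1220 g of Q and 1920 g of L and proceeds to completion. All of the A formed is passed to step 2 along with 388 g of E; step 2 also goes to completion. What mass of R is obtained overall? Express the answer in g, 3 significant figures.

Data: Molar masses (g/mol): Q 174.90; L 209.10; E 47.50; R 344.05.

Step 1:
n(Q) = 1220 / 174.90 = 6.975 mol
n(L) = 1920 / 209.10 = 9.182 mol
n/ν for Q = 6.975/1 = 6.975
n/ν for L = 9.182/2 = 4.591
Smallest n/ν is L → limiting reagent.
n(A) produced = (3/2) × 9.182 = 13.77 mol
Step 2:
n(A) available = 13.77 mol
n(E) = 388.0 / 47.50 = 8.168 mol
n/ν for A = 13.77/3 = 4.590
n/ν for E = 8.168/2 = 4.084
Smallest n/ν is E → limiting reagent.
n(R) = (2/2) × 8.168 = 8.168 mol
mass = 8.168 × 344.05 = 2810 g

2810 g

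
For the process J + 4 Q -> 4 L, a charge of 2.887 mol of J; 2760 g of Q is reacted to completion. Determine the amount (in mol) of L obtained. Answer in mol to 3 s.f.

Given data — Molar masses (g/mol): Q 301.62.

n(J) = 2.887 mol
n(Q) = 2760 / 301.62 = 9.151 mol
n/ν → J: 2.887, Q: 2.288; Q is limiting.
n(L) = (4/4) × 9.151 = 9.151 mol

9.15 mol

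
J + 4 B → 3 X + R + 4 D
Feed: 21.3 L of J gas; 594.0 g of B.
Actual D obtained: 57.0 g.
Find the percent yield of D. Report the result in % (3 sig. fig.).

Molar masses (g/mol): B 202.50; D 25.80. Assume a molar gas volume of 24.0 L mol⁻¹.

75.3 %

n(J) = 21.30 / 24.0 = 0.8875 mol
n(B) = 594.0 / 202.50 = 2.933 mol
n/ν for J = 0.8875/1 = 0.8875
n/ν for B = 2.933/4 = 0.7333
Smallest n/ν is B → limiting reagent.
theoretical n(D) = (4/4) × 2.933 = 2.933 mol → 75.67 g
% yield = 57.0 / 75.67 × 100 = 75.33 %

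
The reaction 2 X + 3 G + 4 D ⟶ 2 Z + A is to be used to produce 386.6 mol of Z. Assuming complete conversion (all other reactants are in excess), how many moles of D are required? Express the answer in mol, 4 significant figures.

773.2 mol

n(Z) = 386.6 mol
n(D) = (4/2) × 386.6 = 773.2 mol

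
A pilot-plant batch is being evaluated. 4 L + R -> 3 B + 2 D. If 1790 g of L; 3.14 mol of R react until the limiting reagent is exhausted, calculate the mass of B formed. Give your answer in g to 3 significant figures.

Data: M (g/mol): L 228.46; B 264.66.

n(L) = 1790 / 228.46 = 7.835 mol
n(R) = 3.140 mol
n/ν for L = 7.835/4 = 1.959
n/ν for R = 3.140/1 = 3.140
Smallest n/ν is L → limiting reagent.
n(B) = (3/4) × 7.835 = 5.876 mol
mass = 5.876 × 264.66 = 1555 g

1560 g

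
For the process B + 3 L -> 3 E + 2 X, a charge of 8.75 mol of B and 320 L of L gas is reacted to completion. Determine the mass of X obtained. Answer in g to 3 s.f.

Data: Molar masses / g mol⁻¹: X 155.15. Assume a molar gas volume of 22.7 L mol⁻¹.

1460 g

n(B) = 8.750 mol
n(L) = 320.0 / 22.7 = 14.10 mol
n/ν for B = 8.750/1 = 8.750
n/ν for L = 14.10/3 = 4.700
Smallest n/ν is L → limiting reagent.
n(X) = (2/3) × 14.10 = 9.400 mol
mass = 9.400 × 155.15 = 1458 g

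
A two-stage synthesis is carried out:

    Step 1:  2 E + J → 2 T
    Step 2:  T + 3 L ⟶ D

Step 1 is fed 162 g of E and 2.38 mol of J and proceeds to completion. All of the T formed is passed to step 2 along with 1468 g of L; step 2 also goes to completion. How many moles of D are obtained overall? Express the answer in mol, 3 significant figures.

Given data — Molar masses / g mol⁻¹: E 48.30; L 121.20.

3.35 mol

Step 1:
n(E) = 162.0 / 48.30 = 3.354 mol
n(J) = 2.380 mol
n/ν for E = 3.354/2 = 1.677
n/ν for J = 2.380/1 = 2.380
Smallest n/ν is E → limiting reagent.
n(T) produced = (2/2) × 3.354 = 3.354 mol
Step 2:
n(T) available = 3.354 mol
n(L) = 1468 / 121.20 = 12.11 mol
n/ν for T = 3.354/1 = 3.354
n/ν for L = 12.11/3 = 4.037
Smallest n/ν is T → limiting reagent.
n(D) = (1/1) × 3.354 = 3.354 mol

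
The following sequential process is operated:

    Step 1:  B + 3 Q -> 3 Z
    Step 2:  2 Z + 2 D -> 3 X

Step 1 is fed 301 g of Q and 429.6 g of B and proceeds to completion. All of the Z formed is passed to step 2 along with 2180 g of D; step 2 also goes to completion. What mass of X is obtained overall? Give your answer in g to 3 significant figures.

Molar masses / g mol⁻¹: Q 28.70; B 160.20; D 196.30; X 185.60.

Step 1:
n(Q) = 301.0 / 28.70 = 10.49 mol
n(B) = 429.6 / 160.20 = 2.682 mol
n/ν for Q = 10.49/3 = 3.497
n/ν for B = 2.682/1 = 2.682
Smallest n/ν is B → limiting reagent.
n(Z) produced = (3/1) × 2.682 = 8.046 mol
Step 2:
n(Z) available = 8.046 mol
n(D) = 2180 / 196.30 = 11.11 mol
n/ν for Z = 8.046/2 = 4.023
n/ν for D = 11.11/2 = 5.555
Smallest n/ν is Z → limiting reagent.
n(X) = (3/2) × 8.046 = 12.07 mol
mass = 12.07 × 185.60 = 2240 g

2240 g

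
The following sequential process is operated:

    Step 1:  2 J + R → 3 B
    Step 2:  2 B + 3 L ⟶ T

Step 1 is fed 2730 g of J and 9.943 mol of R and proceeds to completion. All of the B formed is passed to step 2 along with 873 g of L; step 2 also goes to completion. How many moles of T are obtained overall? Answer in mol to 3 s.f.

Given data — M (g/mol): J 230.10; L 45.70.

6.37 mol

Step 1:
n(J) = 2730 / 230.10 = 11.86 mol
n(R) = 9.943 mol
n/ν → J: 5.930, R: 9.943; J is limiting.
n(B) produced = (3/2) × 11.86 = 17.79 mol
Step 2:
n(B) available = 17.79 mol
n(L) = 873.0 / 45.70 = 19.10 mol
n/ν → B: 8.895, L: 6.367; L is limiting.
n(T) = (1/3) × 19.10 = 6.367 mol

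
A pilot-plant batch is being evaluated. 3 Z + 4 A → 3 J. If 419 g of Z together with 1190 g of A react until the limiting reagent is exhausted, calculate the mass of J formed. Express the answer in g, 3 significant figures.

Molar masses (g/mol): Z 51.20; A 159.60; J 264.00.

1480 g

n(Z) = 419.0 / 51.20 = 8.184 mol
n(A) = 1190 / 159.60 = 7.456 mol
n/ν for Z = 8.184/3 = 2.728
n/ν for A = 7.456/4 = 1.864
Smallest n/ν is A → limiting reagent.
n(J) = (3/4) × 7.456 = 5.592 mol
mass = 5.592 × 264.00 = 1476 g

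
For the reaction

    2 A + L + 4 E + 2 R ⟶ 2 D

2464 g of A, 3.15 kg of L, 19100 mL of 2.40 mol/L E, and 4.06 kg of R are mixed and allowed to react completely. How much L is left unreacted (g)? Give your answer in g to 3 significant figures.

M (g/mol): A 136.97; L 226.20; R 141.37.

n(A) = 2464 / 136.97 = 17.99 mol
n(L) = 3.150×1000 / 226.20 = 13.93 mol
n(E) = 2.40 × 19100/1000 = 45.84 mol
n(R) = 4.060×1000 / 141.37 = 28.72 mol
n/ν for A = 17.99/2 = 8.995
n/ν for L = 13.93/1 = 13.93
n/ν for E = 45.84/4 = 11.46
n/ν for R = 28.72/2 = 14.36
Smallest n/ν is A → limiting reagent.
L consumed = (1/2) × 17.99 = 8.995 mol
L remaining = 13.93 − 8.995 = 4.935 mol
mass = 4.935 × 226.20 = 1116 g

1120 g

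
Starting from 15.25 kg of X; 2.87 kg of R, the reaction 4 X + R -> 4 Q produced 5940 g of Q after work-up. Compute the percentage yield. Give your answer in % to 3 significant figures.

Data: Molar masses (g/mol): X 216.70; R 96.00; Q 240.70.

35.1 %

n(X) = 15.25×1000 / 216.70 = 70.37 mol
n(R) = 2.870×1000 / 96.00 = 29.90 mol
n/ν → X: 17.59, R: 29.90; X is limiting.
theoretical n(Q) = (4/4) × 70.37 = 70.37 mol → 16940 g
% yield = 5940 / 16940 × 100 = 35.06 %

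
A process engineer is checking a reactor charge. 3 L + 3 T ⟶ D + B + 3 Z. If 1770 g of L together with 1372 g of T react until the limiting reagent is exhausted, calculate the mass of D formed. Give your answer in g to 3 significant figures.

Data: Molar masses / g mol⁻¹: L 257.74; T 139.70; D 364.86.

835 g

n(L) = 1770 / 257.74 = 6.867 mol
n(T) = 1372 / 139.70 = 9.821 mol
n/ν for L = 6.867/3 = 2.289
n/ν for T = 9.821/3 = 3.274
Smallest n/ν is L → limiting reagent.
n(D) = (1/3) × 6.867 = 2.289 mol
mass = 2.289 × 364.86 = 835.2 g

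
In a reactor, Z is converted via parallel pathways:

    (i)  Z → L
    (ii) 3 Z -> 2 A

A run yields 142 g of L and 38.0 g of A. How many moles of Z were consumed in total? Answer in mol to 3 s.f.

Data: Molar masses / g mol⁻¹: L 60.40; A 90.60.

2.98 mol

n(L) = 142 / 60.40 = 2.351 mol
n(A) = 38.0 / 90.60 = 0.4194 mol
n(Z) via (i) = (1/1)×2.351 = 2.351 mol
n(Z) via (ii) = (3/2)×0.4194 = 0.6291 mol
total n(Z) = 2.351 + 0.6291 = 2.980 mol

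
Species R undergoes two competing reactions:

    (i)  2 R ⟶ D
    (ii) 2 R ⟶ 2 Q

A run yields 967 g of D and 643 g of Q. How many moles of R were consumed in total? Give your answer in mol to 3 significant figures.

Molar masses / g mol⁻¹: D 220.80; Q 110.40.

n(D) = 967 / 220.80 = 4.380 mol
n(Q) = 643 / 110.40 = 5.824 mol
n(R) via (i) = (2/1)×4.380 = 8.760 mol
n(R) via (ii) = (2/2)×5.824 = 5.824 mol
total n(R) = 8.760 + 5.824 = 14.58 mol

14.6 mol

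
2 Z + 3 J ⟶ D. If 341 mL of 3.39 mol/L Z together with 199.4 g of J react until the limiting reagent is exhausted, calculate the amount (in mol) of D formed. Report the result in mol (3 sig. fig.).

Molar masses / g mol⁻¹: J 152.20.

n(Z) = 3.39 × 341.0/1000 = 1.156 mol
n(J) = 199.4 / 152.20 = 1.310 mol
n/ν for Z = 1.156/2 = 0.5780
n/ν for J = 1.310/3 = 0.4367
Smallest n/ν is J → limiting reagent.
n(D) = (1/3) × 1.310 = 0.4367 mol

0.437 mol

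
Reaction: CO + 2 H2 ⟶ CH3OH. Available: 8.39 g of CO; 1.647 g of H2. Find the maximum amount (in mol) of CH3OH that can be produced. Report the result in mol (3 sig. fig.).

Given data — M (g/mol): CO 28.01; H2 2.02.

0.300 mol

n(CO) = 8.390 / 28.01 = 0.2995 mol
n(H2) = 1.647 / 2.02 = 0.8153 mol
n/ν for CO = 0.2995/1 = 0.2995
n/ν for H2 = 0.8153/2 = 0.4077
Smallest n/ν is CO → limiting reagent.
n(CH3OH) = (1/1) × 0.2995 = 0.2995 mol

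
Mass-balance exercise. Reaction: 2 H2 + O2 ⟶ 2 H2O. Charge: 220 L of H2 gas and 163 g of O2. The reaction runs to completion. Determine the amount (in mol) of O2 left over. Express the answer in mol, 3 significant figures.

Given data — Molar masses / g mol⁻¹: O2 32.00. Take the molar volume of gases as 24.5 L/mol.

0.604 mol

n(H2) = 220.0 / 24.5 = 8.980 mol
n(O2) = 163.0 / 32.00 = 5.094 mol
n/ν for H2 = 8.980/2 = 4.490
n/ν for O2 = 5.094/1 = 5.094
Smallest n/ν is H2 → limiting reagent.
O2 consumed = (1/2) × 8.980 = 4.490 mol
O2 remaining = 5.094 − 4.490 = 0.6040 mol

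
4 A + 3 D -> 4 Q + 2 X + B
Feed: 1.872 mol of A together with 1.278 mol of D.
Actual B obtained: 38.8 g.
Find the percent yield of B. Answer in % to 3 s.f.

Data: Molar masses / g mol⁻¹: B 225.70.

40.4 %

n(A) = 1.872 mol
n(D) = 1.278 mol
n/ν → A: 0.4680, D: 0.4260; D is limiting.
theoretical n(B) = (1/3) × 1.278 = 0.4260 mol → 96.15 g
% yield = 38.8 / 96.15 × 100 = 40.35 %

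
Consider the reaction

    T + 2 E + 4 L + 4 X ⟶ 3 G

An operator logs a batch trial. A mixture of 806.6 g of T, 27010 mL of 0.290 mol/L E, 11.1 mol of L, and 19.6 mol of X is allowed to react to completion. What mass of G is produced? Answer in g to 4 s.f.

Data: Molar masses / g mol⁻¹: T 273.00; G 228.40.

n(T) = 806.6 / 273.00 = 2.955 mol
n(E) = 0.290 × 27010/1000 = 7.833 mol
n(L) = 11.10 mol
n(X) = 19.60 mol
n/ν → T: 2.955, E: 3.917, L: 2.775, X: 4.900; L is limiting.
n(G) = (3/4) × 11.10 = 8.325 mol
mass = 8.325 × 228.40 = 1901 g

1901 g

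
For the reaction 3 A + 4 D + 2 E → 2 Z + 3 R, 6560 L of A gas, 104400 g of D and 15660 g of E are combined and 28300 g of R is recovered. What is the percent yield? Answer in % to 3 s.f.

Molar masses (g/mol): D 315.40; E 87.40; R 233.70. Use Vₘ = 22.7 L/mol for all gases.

n(A) = 6560 / 22.7 = 289.0 mol
n(D) = 104400 / 315.40 = 331.0 mol
n(E) = 15660 / 87.40 = 179.2 mol
n/ν → A: 96.33, D: 82.75, E: 89.60; D is limiting.
theoretical n(R) = (3/4) × 331.0 = 248.3 mol → 58030 g
% yield = 28300 / 58030 × 100 = 48.77 %

48.8 %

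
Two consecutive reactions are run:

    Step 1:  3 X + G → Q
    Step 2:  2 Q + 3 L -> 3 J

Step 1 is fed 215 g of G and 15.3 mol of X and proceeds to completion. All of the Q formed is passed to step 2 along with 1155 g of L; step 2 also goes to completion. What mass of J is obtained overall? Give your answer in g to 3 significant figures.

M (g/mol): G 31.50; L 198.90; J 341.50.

Step 1:
n(G) = 215.0 / 31.50 = 6.825 mol
n(X) = 15.30 mol
n/ν for G = 6.825/1 = 6.825
n/ν for X = 15.30/3 = 5.100
Smallest n/ν is X → limiting reagent.
n(Q) produced = (1/3) × 15.30 = 5.100 mol
Step 2:
n(Q) available = 5.100 mol
n(L) = 1155 / 198.90 = 5.807 mol
n/ν for Q = 5.100/2 = 2.550
n/ν for L = 5.807/3 = 1.936
Smallest n/ν is L → limiting reagent.
n(J) = (3/3) × 5.807 = 5.807 mol
mass = 5.807 × 341.50 = 1983 g

1980 g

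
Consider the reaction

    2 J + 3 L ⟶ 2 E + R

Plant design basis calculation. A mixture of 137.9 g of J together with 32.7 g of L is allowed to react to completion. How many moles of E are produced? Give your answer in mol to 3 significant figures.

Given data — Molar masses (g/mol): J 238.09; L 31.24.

n(J) = 137.9 / 238.09 = 0.5792 mol
n(L) = 32.70 / 31.24 = 1.047 mol
n/ν → J: 0.2896, L: 0.3490; J is limiting.
n(E) = (2/2) × 0.5792 = 0.5792 mol

0.579 mol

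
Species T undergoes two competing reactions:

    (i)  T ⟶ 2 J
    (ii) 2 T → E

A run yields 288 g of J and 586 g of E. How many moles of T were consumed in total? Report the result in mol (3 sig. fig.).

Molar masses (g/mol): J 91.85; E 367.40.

4.76 mol

n(J) = 288 / 91.85 = 3.136 mol
n(E) = 586 / 367.40 = 1.595 mol
n(T) via (i) = (1/2)×3.136 = 1.568 mol
n(T) via (ii) = (2/1)×1.595 = 3.190 mol
total n(T) = 1.568 + 3.190 = 4.758 mol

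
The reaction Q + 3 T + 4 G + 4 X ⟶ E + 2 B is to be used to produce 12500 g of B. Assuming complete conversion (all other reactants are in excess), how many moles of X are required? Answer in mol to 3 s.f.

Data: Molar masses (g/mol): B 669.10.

37.4 mol

n(B) = 12500 / 669.10 = 18.68 mol
n(X) = (4/2) × 18.68 = 37.36 mol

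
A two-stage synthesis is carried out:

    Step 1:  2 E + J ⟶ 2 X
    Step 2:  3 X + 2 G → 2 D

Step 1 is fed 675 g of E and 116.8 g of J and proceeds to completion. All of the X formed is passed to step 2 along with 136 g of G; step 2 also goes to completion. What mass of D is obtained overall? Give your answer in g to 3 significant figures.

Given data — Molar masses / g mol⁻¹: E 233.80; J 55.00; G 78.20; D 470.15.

Step 1:
n(E) = 675.0 / 233.80 = 2.887 mol
n(J) = 116.8 / 55.00 = 2.124 mol
n/ν → E: 1.444, J: 2.124; E is limiting.
n(X) produced = (2/2) × 2.887 = 2.887 mol
Step 2:
n(X) available = 2.887 mol
n(G) = 136.0 / 78.20 = 1.739 mol
n/ν → X: 0.9623, G: 0.8695; G is limiting.
n(D) = (2/2) × 1.739 = 1.739 mol
mass = 1.739 × 470.15 = 817.6 g

818 g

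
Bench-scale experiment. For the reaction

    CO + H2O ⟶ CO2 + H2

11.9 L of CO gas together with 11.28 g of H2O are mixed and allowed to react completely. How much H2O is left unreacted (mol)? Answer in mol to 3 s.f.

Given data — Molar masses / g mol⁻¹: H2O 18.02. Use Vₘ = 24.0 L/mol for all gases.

0.130 mol

n(CO) = 11.90 / 24.0 = 0.4958 mol
n(H2O) = 11.28 / 18.02 = 0.6260 mol
n/ν → CO: 0.4958, H2O: 0.6260; CO is limiting.
H2O consumed = (1/1) × 0.4958 = 0.4958 mol
H2O remaining = 0.6260 − 0.4958 = 0.1302 mol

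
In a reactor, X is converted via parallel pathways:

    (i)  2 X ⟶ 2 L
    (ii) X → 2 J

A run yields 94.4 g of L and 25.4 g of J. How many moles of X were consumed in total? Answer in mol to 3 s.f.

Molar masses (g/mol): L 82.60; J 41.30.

n(L) = 94.4 / 82.60 = 1.143 mol
n(J) = 25.4 / 41.30 = 0.6150 mol
n(X) via (i) = (2/2)×1.143 = 1.143 mol
n(X) via (ii) = (1/2)×0.6150 = 0.3075 mol
total n(X) = 1.143 + 0.3075 = 1.451 mol

1.45 mol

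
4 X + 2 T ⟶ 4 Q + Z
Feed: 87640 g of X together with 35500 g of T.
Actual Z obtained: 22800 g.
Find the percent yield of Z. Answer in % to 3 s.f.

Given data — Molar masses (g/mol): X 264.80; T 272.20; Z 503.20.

69.5 %

n(X) = 87640 / 264.80 = 331.0 mol
n(T) = 35500 / 272.20 = 130.4 mol
n/ν for X = 331.0/4 = 82.75
n/ν for T = 130.4/2 = 65.20
Smallest n/ν is T → limiting reagent.
theoretical n(Z) = (1/2) × 130.4 = 65.20 mol → 32810 g
% yield = 22800 / 32810 × 100 = 69.49 %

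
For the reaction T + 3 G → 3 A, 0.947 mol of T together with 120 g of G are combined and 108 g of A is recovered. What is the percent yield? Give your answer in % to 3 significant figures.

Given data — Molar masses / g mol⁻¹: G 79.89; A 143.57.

n(T) = 0.9470 mol
n(G) = 120.0 / 79.89 = 1.502 mol
n/ν for T = 0.9470/1 = 0.9470
n/ν for G = 1.502/3 = 0.5007
Smallest n/ν is G → limiting reagent.
theoretical n(A) = (3/3) × 1.502 = 1.502 mol → 215.6 g
% yield = 108 / 215.6 × 100 = 50.09 %

50.1 %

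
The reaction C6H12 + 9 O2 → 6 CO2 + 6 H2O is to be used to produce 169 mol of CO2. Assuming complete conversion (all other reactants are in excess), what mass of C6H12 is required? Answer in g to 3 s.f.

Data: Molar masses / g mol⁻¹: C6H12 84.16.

n(CO2) = 169.0 mol
n(C6H12) = (1/6) × 169.0 = 28.17 mol
mass = 28.17 × 84.16 = 2371 g

2370 g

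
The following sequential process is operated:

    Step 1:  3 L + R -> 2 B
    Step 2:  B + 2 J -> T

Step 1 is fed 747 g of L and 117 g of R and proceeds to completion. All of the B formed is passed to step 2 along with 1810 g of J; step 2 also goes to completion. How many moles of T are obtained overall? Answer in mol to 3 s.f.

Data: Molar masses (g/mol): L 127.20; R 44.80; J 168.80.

3.92 mol

Step 1:
n(L) = 747.0 / 127.20 = 5.873 mol
n(R) = 117.0 / 44.80 = 2.612 mol
n/ν for L = 5.873/3 = 1.958
n/ν for R = 2.612/1 = 2.612
Smallest n/ν is L → limiting reagent.
n(B) produced = (2/3) × 5.873 = 3.915 mol
Step 2:
n(B) available = 3.915 mol
n(J) = 1810 / 168.80 = 10.72 mol
n/ν for B = 3.915/1 = 3.915
n/ν for J = 10.72/2 = 5.360
Smallest n/ν is B → limiting reagent.
n(T) = (1/1) × 3.915 = 3.915 mol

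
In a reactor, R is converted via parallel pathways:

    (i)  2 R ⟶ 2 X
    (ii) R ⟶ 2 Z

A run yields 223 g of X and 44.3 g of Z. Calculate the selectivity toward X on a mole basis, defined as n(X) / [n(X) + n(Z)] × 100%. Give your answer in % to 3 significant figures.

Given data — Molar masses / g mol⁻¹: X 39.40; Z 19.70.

n(X) = 223 / 39.40 = 5.660 mol
n(Z) = 44.3 / 19.70 = 2.249 mol
selectivity = 5.660/(5.660+2.249) × 100 = 71.56 %

71.6 %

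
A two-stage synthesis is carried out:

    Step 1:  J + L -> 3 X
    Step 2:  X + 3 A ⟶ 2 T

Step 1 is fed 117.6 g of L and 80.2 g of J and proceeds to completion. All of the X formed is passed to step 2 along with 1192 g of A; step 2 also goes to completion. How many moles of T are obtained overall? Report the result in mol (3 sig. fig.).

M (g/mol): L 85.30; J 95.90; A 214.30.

Step 1:
n(L) = 117.6 / 85.30 = 1.379 mol
n(J) = 80.20 / 95.90 = 0.8363 mol
n/ν → L: 1.379, J: 0.8363; J is limiting.
n(X) produced = (3/1) × 0.8363 = 2.509 mol
Step 2:
n(X) available = 2.509 mol
n(A) = 1192 / 214.30 = 5.562 mol
n/ν → X: 2.509, A: 1.854; A is limiting.
n(T) = (2/3) × 5.562 = 3.708 mol

3.71 mol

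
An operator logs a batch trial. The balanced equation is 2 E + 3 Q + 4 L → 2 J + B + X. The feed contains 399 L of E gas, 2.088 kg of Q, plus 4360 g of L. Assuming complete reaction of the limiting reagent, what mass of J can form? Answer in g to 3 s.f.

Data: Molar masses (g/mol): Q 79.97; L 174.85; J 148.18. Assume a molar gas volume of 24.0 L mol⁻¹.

n(E) = 399.0 / 24.0 = 16.63 mol
n(Q) = 2.088×1000 / 79.97 = 26.11 mol
n(L) = 4360 / 174.85 = 24.94 mol
n/ν for E = 16.63/2 = 8.315
n/ν for Q = 26.11/3 = 8.703
n/ν for L = 24.94/4 = 6.235
Smallest n/ν is L → limiting reagent.
n(J) = (2/4) × 24.94 = 12.47 mol
mass = 12.47 × 148.18 = 1848 g

1850 g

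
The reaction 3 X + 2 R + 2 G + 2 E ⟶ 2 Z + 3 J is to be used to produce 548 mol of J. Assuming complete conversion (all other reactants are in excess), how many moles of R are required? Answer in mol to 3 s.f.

n(J) = 548.0 mol
n(R) = (2/3) × 548.0 = 365.3 mol

365 mol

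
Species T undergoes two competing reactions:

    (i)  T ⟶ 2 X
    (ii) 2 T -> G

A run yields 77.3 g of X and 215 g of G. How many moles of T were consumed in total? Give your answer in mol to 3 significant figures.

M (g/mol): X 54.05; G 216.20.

2.70 mol

n(X) = 77.3 / 54.05 = 1.430 mol
n(G) = 215 / 216.20 = 0.9944 mol
n(T) via (i) = (1/2)×1.430 = 0.7150 mol
n(T) via (ii) = (2/1)×0.9944 = 1.989 mol
total n(T) = 0.7150 + 1.989 = 2.704 mol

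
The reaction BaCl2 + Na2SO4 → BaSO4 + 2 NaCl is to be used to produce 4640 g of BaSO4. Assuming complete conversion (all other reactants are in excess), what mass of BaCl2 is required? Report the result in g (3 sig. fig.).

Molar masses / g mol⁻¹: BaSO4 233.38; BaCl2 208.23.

n(BaSO4) = 4640 / 233.38 = 19.88 mol
n(BaCl2) = (1/1) × 19.88 = 19.88 mol
mass = 19.88 × 208.23 = 4140 g

4140 g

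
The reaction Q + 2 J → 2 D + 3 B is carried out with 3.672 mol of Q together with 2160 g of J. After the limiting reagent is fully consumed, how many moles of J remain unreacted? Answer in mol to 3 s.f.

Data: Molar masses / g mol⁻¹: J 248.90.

1.33 mol

n(Q) = 3.672 mol
n(J) = 2160 / 248.90 = 8.678 mol
n/ν for Q = 3.672/1 = 3.672
n/ν for J = 8.678/2 = 4.339
Smallest n/ν is Q → limiting reagent.
J consumed = (2/1) × 3.672 = 7.344 mol
J remaining = 8.678 − 7.344 = 1.334 mol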